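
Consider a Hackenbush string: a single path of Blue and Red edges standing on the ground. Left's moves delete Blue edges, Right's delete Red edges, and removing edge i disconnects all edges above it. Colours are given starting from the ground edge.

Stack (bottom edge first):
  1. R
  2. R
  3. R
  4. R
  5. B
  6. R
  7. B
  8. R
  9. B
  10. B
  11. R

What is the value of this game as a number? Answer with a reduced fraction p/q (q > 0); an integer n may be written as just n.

-467/128

Build val(s[:k]) for k = 1..11, string s = R R R R B R B R B B R.
R: Left {  }, Right { 0 } ⇒ simplest -1
RR: Left {  }, Right { -1,0 } ⇒ simplest -2
RRR: Left {  }, Right { -2,-1,0 } ⇒ simplest -3
RRRR: Left {  }, Right { -3,-2,-1,0 } ⇒ simplest -4
RRRRB: Left { -4 }, Right { -3,-2,-1,0 } ⇒ simplest -7/2
RRRRBR: Left { -4 }, Right { -7/2,-3,-2,-1,0 } ⇒ simplest -15/4
RRRRBRB: Left { -4,-15/4 }, Right { -7/2,-3,-2,-1,0 } ⇒ simplest -29/8
RRRRBRBR: Left { -4,-15/4 }, Right { -29/8,-7/2,-3,-2,-1,0 } ⇒ simplest -59/16
RRRRBRBRB: Left { -4,-15/4,-59/16 }, Right { -29/8,-7/2,-3,-2,-1,0 } ⇒ simplest -117/32
RRRRBRBRBB: Left { -4,-15/4,-59/16,-117/32 }, Right { -29/8,-7/2,-3,-2,-1,0 } ⇒ simplest -233/64
RRRRBRBRBBR: Left { -4,-15/4,-59/16,-117/32 }, Right { -233/64,-29/8,-7/2,-3,-2,-1,0 } ⇒ simplest -467/128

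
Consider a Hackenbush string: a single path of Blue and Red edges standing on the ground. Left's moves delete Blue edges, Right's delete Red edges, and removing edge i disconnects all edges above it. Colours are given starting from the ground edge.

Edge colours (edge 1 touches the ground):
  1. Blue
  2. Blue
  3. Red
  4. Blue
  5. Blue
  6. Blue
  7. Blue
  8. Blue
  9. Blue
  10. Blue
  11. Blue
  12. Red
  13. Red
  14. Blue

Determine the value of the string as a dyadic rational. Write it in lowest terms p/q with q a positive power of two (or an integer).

8179/4096

Prefix values for Blue Blue Red Blue Blue Blue Blue Blue Blue Blue Blue Red Red Blue via {L|R} + simplicity:
B: Left { 0 }, Right { none } → simplest 1
BB: Left { 0, 1 }, Right { none } → simplest 2
BBR: Left { 0, 1 }, Right { 2 } → simplest 3/2
BBRB: Left { 0, 1, 3/2 }, Right { 2 } → simplest 7/4
BBRBB: Left { 0, 1, 3/2, 7/4 }, Right { 2 } → simplest 15/8
BBRBBB: Left { 0, 1, 3/2, 7/4, 15/8 }, Right { 2 } → simplest 31/16
BBRBBBB: Left { 0, 1, 3/2, 7/4, 15/8, 31/16 }, Right { 2 } → simplest 63/32
BBRBBBBB: Left { 0, 1, 3/2, 7/4, 15/8, 31/16, 63/32 }, Right { 2 } → simplest 127/64
BBRBBBBBB: Left { 0, 1, 3/2, 7/4, 15/8, 31/16, 63/32, 127/64 }, Right { 2 } → simplest 255/128
BBRBBBBBBB: Left { 0, 1, 3/2, 7/4, 15/8, 31/16, 63/32, 127/64, 255/128 }, Right { 2 } → simplest 511/256
BBRBBBBBBBB: Left { 0, 1, 3/2, 7/4, 15/8, 31/16, 63/32, 127/64, 255/128, 511/256 }, Right { 2 } → simplest 1023/512
BBRBBBBBBBBR: Left { 0, 1, 3/2, 7/4, 15/8, 31/16, 63/32, 127/64, 255/128, 511/256 }, Right { 1023/512, 2 } → simplest 2045/1024
BBRBBBBBBBBRR: Left { 0, 1, 3/2, 7/4, 15/8, 31/16, 63/32, 127/64, 255/128, 511/256 }, Right { 2045/1024, 1023/512, 2 } → simplest 4089/2048
BBRBBBBBBBBRRB: Left { 0, 1, 3/2, 7/4, 15/8, 31/16, 63/32, 127/64, 255/128, 511/256, 4089/2048 }, Right { 2045/1024, 1023/512, 2 } → simplest 8179/4096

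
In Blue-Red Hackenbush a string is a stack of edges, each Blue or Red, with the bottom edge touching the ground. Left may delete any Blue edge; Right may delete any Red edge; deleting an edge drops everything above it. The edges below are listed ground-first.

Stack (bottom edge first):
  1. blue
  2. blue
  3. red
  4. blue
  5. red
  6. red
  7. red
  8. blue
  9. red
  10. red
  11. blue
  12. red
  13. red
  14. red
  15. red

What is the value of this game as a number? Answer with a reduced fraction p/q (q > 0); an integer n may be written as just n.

12577/8192

Recurse on prefixes of the 15-edge string blue blue red blue red red red blue red red blue red red red red:
edge 1 of 15 (blue): { 0 | (no moves) } — 1
edge 2 of 15 (blue): { 0; 1 | (no moves) } — 2
edge 3 of 15 (red): { 0; 1 | 2 } — 3/2
edge 4 of 15 (blue): { 0; 1; 3/2 | 2 } — 7/4
edge 5 of 15 (red): { 0; 1; 3/2 | 7/4; 2 } — 13/8
edge 6 of 15 (red): { 0; 1; 3/2 | 13/8; 7/4; 2 } — 25/16
edge 7 of 15 (red): { 0; 1; 3/2 | 25/16; 13/8; 7/4; 2 } — 49/32
edge 8 of 15 (blue): { 0; 1; 3/2; 49/32 | 25/16; 13/8; 7/4; 2 } — 99/64
edge 9 of 15 (red): { 0; 1; 3/2; 49/32 | 99/64; 25/16; 13/8; 7/4; 2 } — 197/128
edge 10 of 15 (red): { 0; 1; 3/2; 49/32 | 197/128; 99/64; 25/16; 13/8; 7/4; 2 } — 393/256
edge 11 of 15 (blue): { 0; 1; 3/2; 49/32; 393/256 | 197/128; 99/64; 25/16; 13/8; 7/4; 2 } — 787/512
edge 12 of 15 (red): { 0; 1; 3/2; 49/32; 393/256 | 787/512; 197/128; 99/64; 25/16; 13/8; 7/4; 2 } — 1573/1024
edge 13 of 15 (red): { 0; 1; 3/2; 49/32; 393/256 | 1573/1024; 787/512; 197/128; 99/64; 25/16; 13/8; 7/4; 2 } — 3145/2048
edge 14 of 15 (red): { 0; 1; 3/2; 49/32; 393/256 | 3145/2048; 1573/1024; 787/512; 197/128; 99/64; 25/16; 13/8; 7/4; 2 } — 6289/4096
edge 15 of 15 (red): { 0; 1; 3/2; 49/32; 393/256 | 6289/4096; 3145/2048; 1573/1024; 787/512; 197/128; 99/64; 25/16; 13/8; 7/4; 2 } — 12577/8192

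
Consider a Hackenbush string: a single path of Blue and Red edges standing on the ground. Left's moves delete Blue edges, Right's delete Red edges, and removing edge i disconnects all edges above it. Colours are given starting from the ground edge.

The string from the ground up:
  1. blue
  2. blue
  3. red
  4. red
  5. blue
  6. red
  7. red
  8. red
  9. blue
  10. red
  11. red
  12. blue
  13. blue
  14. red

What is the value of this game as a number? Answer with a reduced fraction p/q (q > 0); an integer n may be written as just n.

5197/4096

1 of 14 · b · max L 0 · min R +∞ — 1
2 of 14 · bb · max L 1 · min R +∞ — 2
3 of 14 · bbr · max L 1 · min R 2 — 3/2
4 of 14 · bbrr · max L 1 · min R 3/2 — 5/4
5 of 14 · bbrrb · max L 5/4 · min R 3/2 — 11/8
6 of 14 · bbrrbr · max L 5/4 · min R 11/8 — 21/16
7 of 14 · bbrrbrr · max L 5/4 · min R 21/16 — 41/32
8 of 14 · bbrrbrrr · max L 5/4 · min R 41/32 — 81/64
9 of 14 · bbrrbrrrb · max L 81/64 · min R 41/32 — 163/128
10 of 14 · bbrrbrrrbr · max L 81/64 · min R 163/128 — 325/256
11 of 14 · bbrrbrrrbrr · max L 81/64 · min R 325/256 — 649/512
12 of 14 · bbrrbrrrbrrb · max L 649/512 · min R 325/256 — 1299/1024
13 of 14 · bbrrbrrrbrrbb · max L 1299/1024 · min R 325/256 — 2599/2048
14 of 14 · bbrrbrrrbrrbbr · max L 1299/1024 · min R 2599/2048 — 5197/4096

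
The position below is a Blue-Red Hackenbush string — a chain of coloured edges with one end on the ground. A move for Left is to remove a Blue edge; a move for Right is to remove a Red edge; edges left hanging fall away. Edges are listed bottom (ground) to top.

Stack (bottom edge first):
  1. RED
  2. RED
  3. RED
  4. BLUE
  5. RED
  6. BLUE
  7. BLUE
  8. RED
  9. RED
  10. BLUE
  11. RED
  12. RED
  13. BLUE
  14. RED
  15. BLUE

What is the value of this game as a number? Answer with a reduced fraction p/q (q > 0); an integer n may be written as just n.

1 of 15 · R · max L −∞ · min R 0 = -1
2 of 15 · RR · max L −∞ · min R -1 = -2
3 of 15 · RRR · max L −∞ · min R -2 = -3
4 of 15 · RRRB · max L -3 · min R -2 = -5/2
5 of 15 · RRRBR · max L -3 · min R -5/2 = -11/4
6 of 15 · RRRBRB · max L -11/4 · min R -5/2 = -21/8
7 of 15 · RRRBRBB · max L -21/8 · min R -5/2 = -41/16
8 of 15 · RRRBRBBR · max L -21/8 · min R -41/16 = -83/32
9 of 15 · RRRBRBBRR · max L -21/8 · min R -83/32 = -167/64
10 of 15 · RRRBRBBRRB · max L -167/64 · min R -83/32 = -333/128
11 of 15 · RRRBRBBRRBR · max L -167/64 · min R -333/128 = -667/256
12 of 15 · RRRBRBBRRBRR · max L -167/64 · min R -667/256 = -1335/512
13 of 15 · RRRBRBBRRBRRB · max L -1335/512 · min R -667/256 = -2669/1024
14 of 15 · RRRBRBBRRBRRBR · max L -1335/512 · min R -2669/1024 = -5339/2048
15 of 15 · RRRBRBBRRBRRBRB · max L -5339/2048 · min R -2669/1024 = -10677/4096

-10677/4096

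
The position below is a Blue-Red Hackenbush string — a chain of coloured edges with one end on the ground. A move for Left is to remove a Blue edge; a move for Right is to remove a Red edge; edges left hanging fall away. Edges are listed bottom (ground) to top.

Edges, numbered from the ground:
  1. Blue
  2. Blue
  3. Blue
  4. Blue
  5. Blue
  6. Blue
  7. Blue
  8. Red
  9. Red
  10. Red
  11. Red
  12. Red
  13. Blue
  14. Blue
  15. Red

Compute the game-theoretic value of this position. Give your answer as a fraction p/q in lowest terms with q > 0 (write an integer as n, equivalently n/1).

edge 1 of 15 (Blue): { 0 | (no moves) } → 1
edge 2 of 15 (Blue): { 0; 1 | (no moves) } → 2
edge 3 of 15 (Blue): { 0; 1; 2 | (no moves) } → 3
edge 4 of 15 (Blue): { 0; 1; 2; 3 | (no moves) } → 4
edge 5 of 15 (Blue): { 0; 1; 2; 3; 4 | (no moves) } → 5
edge 6 of 15 (Blue): { 0; 1; 2; 3; 4; 5 | (no moves) } → 6
edge 7 of 15 (Blue): { 0; 1; 2; 3; 4; 5; 6 | (no moves) } → 7
edge 8 of 15 (Red): { 0; 1; 2; 3; 4; 5; 6 | 7 } → 13/2
edge 9 of 15 (Red): { 0; 1; 2; 3; 4; 5; 6 | 13/2; 7 } → 25/4
edge 10 of 15 (Red): { 0; 1; 2; 3; 4; 5; 6 | 25/4; 13/2; 7 } → 49/8
edge 11 of 15 (Red): { 0; 1; 2; 3; 4; 5; 6 | 49/8; 25/4; 13/2; 7 } → 97/16
edge 12 of 15 (Red): { 0; 1; 2; 3; 4; 5; 6 | 97/16; 49/8; 25/4; 13/2; 7 } → 193/32
edge 13 of 15 (Blue): { 0; 1; 2; 3; 4; 5; 6; 193/32 | 97/16; 49/8; 25/4; 13/2; 7 } → 387/64
edge 14 of 15 (Blue): { 0; 1; 2; 3; 4; 5; 6; 193/32; 387/64 | 97/16; 49/8; 25/4; 13/2; 7 } → 775/128
edge 15 of 15 (Red): { 0; 1; 2; 3; 4; 5; 6; 193/32; 387/64 | 775/128; 97/16; 49/8; 25/4; 13/2; 7 } → 1549/256

1549/256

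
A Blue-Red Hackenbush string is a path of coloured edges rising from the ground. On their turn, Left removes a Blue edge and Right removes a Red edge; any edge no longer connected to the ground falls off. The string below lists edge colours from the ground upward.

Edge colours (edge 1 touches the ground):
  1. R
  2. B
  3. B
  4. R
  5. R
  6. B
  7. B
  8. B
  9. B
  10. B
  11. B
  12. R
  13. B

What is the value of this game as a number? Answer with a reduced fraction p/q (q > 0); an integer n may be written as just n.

-1541/4096

value_1 [R]  L=[·]  R=[0]  = -1
value_2 [RB]  L=[-1]  R=[0]  = -1/2
value_3 [RBB]  L=[-1; -1/2]  R=[0]  = -1/4
value_4 [RBBR]  L=[-1; -1/2]  R=[-1/4; 0]  = -3/8
value_5 [RBBRR]  L=[-1; -1/2]  R=[-3/8; -1/4; 0]  = -7/16
value_6 [RBBRRB]  L=[-1; -1/2; -7/16]  R=[-3/8; -1/4; 0]  = -13/32
value_7 [RBBRRBB]  L=[-1; -1/2; -7/16; -13/32]  R=[-3/8; -1/4; 0]  = -25/64
value_8 [RBBRRBBB]  L=[-1; -1/2; -7/16; -13/32; -25/64]  R=[-3/8; -1/4; 0]  = -49/128
value_9 [RBBRRBBBB]  L=[-1; -1/2; -7/16; -13/32; -25/64; -49/128]  R=[-3/8; -1/4; 0]  = -97/256
value_10 [RBBRRBBBBB]  L=[-1; -1/2; -7/16; -13/32; -25/64; -49/128; -97/256]  R=[-3/8; -1/4; 0]  = -193/512
value_11 [RBBRRBBBBBB]  L=[-1; -1/2; -7/16; -13/32; -25/64; -49/128; -97/256; -193/512]  R=[-3/8; -1/4; 0]  = -385/1024
value_12 [RBBRRBBBBBBR]  L=[-1; -1/2; -7/16; -13/32; -25/64; -49/128; -97/256; -193/512]  R=[-385/1024; -3/8; -1/4; 0]  = -771/2048
value_13 [RBBRRBBBBBBRB]  L=[-1; -1/2; -7/16; -13/32; -25/64; -49/128; -97/256; -193/512; -771/2048]  R=[-385/1024; -3/8; -1/4; 0]  = -1541/4096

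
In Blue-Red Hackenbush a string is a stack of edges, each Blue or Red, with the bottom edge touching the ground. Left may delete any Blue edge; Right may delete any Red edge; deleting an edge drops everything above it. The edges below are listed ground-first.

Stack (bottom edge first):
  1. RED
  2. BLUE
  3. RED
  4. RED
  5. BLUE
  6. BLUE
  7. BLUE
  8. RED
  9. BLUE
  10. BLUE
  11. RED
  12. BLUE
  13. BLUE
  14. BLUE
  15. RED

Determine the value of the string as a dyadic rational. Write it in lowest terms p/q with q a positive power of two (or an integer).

-12579/16384

Recurse on prefixes of the 15-edge string RED BLUE RED RED BLUE BLUE BLUE RED BLUE BLUE RED BLUE BLUE BLUE RED:
value(R) = { · | 0 } = -1
value(RB) = { -1 | 0 } = -1/2
value(RBR) = { -1 | -1/2,0 } = -3/4
value(RBRR) = { -1 | -3/4,-1/2,0 } = -7/8
value(RBRRB) = { -1,-7/8 | -3/4,-1/2,0 } = -13/16
value(RBRRBB) = { -1,-7/8,-13/16 | -3/4,-1/2,0 } = -25/32
value(RBRRBBB) = { -1,-7/8,-13/16,-25/32 | -3/4,-1/2,0 } = -49/64
value(RBRRBBBR) = { -1,-7/8,-13/16,-25/32 | -49/64,-3/4,-1/2,0 } = -99/128
value(RBRRBBBRB) = { -1,-7/8,-13/16,-25/32,-99/128 | -49/64,-3/4,-1/2,0 } = -197/256
value(RBRRBBBRBB) = { -1,-7/8,-13/16,-25/32,-99/128,-197/256 | -49/64,-3/4,-1/2,0 } = -393/512
value(RBRRBBBRBBR) = { -1,-7/8,-13/16,-25/32,-99/128,-197/256 | -393/512,-49/64,-3/4,-1/2,0 } = -787/1024
value(RBRRBBBRBBRB) = { -1,-7/8,-13/16,-25/32,-99/128,-197/256,-787/1024 | -393/512,-49/64,-3/4,-1/2,0 } = -1573/2048
value(RBRRBBBRBBRBB) = { -1,-7/8,-13/16,-25/32,-99/128,-197/256,-787/1024,-1573/2048 | -393/512,-49/64,-3/4,-1/2,0 } = -3145/4096
value(RBRRBBBRBBRBBB) = { -1,-7/8,-13/16,-25/32,-99/128,-197/256,-787/1024,-1573/2048,-3145/4096 | -393/512,-49/64,-3/4,-1/2,0 } = -6289/8192
value(RBRRBBBRBBRBBBR) = { -1,-7/8,-13/16,-25/32,-99/128,-197/256,-787/1024,-1573/2048,-3145/4096 | -6289/8192,-393/512,-49/64,-3/4,-1/2,0 } = -12579/16384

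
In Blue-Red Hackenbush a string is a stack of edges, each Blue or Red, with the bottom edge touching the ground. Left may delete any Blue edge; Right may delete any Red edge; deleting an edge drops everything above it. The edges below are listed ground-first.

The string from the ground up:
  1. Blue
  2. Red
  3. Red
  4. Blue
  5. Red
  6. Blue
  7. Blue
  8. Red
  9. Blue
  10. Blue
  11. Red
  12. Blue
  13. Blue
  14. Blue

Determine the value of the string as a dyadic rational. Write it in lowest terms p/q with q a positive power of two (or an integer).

2927/8192

Recurse on prefixes of the 14-edge string Blue Red Red Blue Red Blue Blue Red Blue Blue Red Blue Blue Blue:
val_1 [B]  L=[0]  R=[—]  → 1
val_2 [BR]  L=[0]  R=[1]  → 1/2
val_3 [BRR]  L=[0]  R=[1/2 1]  → 1/4
val_4 [BRRB]  L=[0 1/4]  R=[1/2 1]  → 3/8
val_5 [BRRBR]  L=[0 1/4]  R=[3/8 1/2 1]  → 5/16
val_6 [BRRBRB]  L=[0 1/4 5/16]  R=[3/8 1/2 1]  → 11/32
val_7 [BRRBRBB]  L=[0 1/4 5/16 11/32]  R=[3/8 1/2 1]  → 23/64
val_8 [BRRBRBBR]  L=[0 1/4 5/16 11/32]  R=[23/64 3/8 1/2 1]  → 45/128
val_9 [BRRBRBBRB]  L=[0 1/4 5/16 11/32 45/128]  R=[23/64 3/8 1/2 1]  → 91/256
val_10 [BRRBRBBRBB]  L=[0 1/4 5/16 11/32 45/128 91/256]  R=[23/64 3/8 1/2 1]  → 183/512
val_11 [BRRBRBBRBBR]  L=[0 1/4 5/16 11/32 45/128 91/256]  R=[183/512 23/64 3/8 1/2 1]  → 365/1024
val_12 [BRRBRBBRBBRB]  L=[0 1/4 5/16 11/32 45/128 91/256 365/1024]  R=[183/512 23/64 3/8 1/2 1]  → 731/2048
val_13 [BRRBRBBRBBRBB]  L=[0 1/4 5/16 11/32 45/128 91/256 365/1024 731/2048]  R=[183/512 23/64 3/8 1/2 1]  → 1463/4096
val_14 [BRRBRBBRBBRBBB]  L=[0 1/4 5/16 11/32 45/128 91/256 365/1024 731/2048 1463/4096]  R=[183/512 23/64 3/8 1/2 1]  → 2927/8192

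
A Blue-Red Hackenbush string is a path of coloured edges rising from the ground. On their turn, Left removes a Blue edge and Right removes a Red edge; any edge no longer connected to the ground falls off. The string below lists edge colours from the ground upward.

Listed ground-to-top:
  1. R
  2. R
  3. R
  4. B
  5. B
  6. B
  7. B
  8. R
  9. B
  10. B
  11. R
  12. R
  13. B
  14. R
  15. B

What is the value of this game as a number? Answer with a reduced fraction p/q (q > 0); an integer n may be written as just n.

Prefix values for R R R B B B B R B B R R B R B via {L|R} + simplicity:
R: Left { (no moves) }, Right { 0 } gives simplest -1
RR: Left { (no moves) }, Right { -1, 0 } gives simplest -2
RRR: Left { (no moves) }, Right { -2, -1, 0 } gives simplest -3
RRRB: Left { -3 }, Right { -2, -1, 0 } gives simplest -5/2
RRRBB: Left { -3, -5/2 }, Right { -2, -1, 0 } gives simplest -9/4
RRRBBB: Left { -3, -5/2, -9/4 }, Right { -2, -1, 0 } gives simplest -17/8
RRRBBBB: Left { -3, -5/2, -9/4, -17/8 }, Right { -2, -1, 0 } gives simplest -33/16
RRRBBBBR: Left { -3, -5/2, -9/4, -17/8 }, Right { -33/16, -2, -1, 0 } gives simplest -67/32
RRRBBBBRB: Left { -3, -5/2, -9/4, -17/8, -67/32 }, Right { -33/16, -2, -1, 0 } gives simplest -133/64
RRRBBBBRBB: Left { -3, -5/2, -9/4, -17/8, -67/32, -133/64 }, Right { -33/16, -2, -1, 0 } gives simplest -265/128
RRRBBBBRBBR: Left { -3, -5/2, -9/4, -17/8, -67/32, -133/64 }, Right { -265/128, -33/16, -2, -1, 0 } gives simplest -531/256
RRRBBBBRBBRR: Left { -3, -5/2, -9/4, -17/8, -67/32, -133/64 }, Right { -531/256, -265/128, -33/16, -2, -1, 0 } gives simplest -1063/512
RRRBBBBRBBRRB: Left { -3, -5/2, -9/4, -17/8, -67/32, -133/64, -1063/512 }, Right { -531/256, -265/128, -33/16, -2, -1, 0 } gives simplest -2125/1024
RRRBBBBRBBRRBR: Left { -3, -5/2, -9/4, -17/8, -67/32, -133/64, -1063/512 }, Right { -2125/1024, -531/256, -265/128, -33/16, -2, -1, 0 } gives simplest -4251/2048
RRRBBBBRBBRRBRB: Left { -3, -5/2, -9/4, -17/8, -67/32, -133/64, -1063/512, -4251/2048 }, Right { -2125/1024, -531/256, -265/128, -33/16, -2, -1, 0 } gives simplest -8501/4096

-8501/4096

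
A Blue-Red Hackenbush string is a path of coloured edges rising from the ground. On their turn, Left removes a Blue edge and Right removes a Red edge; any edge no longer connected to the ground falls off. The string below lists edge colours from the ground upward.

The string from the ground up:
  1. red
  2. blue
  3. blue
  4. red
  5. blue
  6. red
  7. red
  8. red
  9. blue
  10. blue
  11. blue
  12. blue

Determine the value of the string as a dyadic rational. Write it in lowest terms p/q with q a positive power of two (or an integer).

-737/2048

Recurse on prefixes of the 12-edge string red blue blue red blue red red red blue blue blue blue:
step 1: add red to get r; options L={ (no moves) } R={ 0 } = -1
step 2: add blue to get rb; options L={ -1 } R={ 0 } = -1/2
step 3: add blue to get rbb; options L={ -1 -1/2 } R={ 0 } = -1/4
step 4: add red to get rbbr; options L={ -1 -1/2 } R={ -1/4 0 } = -3/8
step 5: add blue to get rbbrb; options L={ -1 -1/2 -3/8 } R={ -1/4 0 } = -5/16
step 6: add red to get rbbrbr; options L={ -1 -1/2 -3/8 } R={ -5/16 -1/4 0 } = -11/32
step 7: add red to get rbbrbrr; options L={ -1 -1/2 -3/8 } R={ -11/32 -5/16 -1/4 0 } = -23/64
step 8: add red to get rbbrbrrr; options L={ -1 -1/2 -3/8 } R={ -23/64 -11/32 -5/16 -1/4 0 } = -47/128
step 9: add blue to get rbbrbrrrb; options L={ -1 -1/2 -3/8 -47/128 } R={ -23/64 -11/32 -5/16 -1/4 0 } = -93/256
step 10: add blue to get rbbrbrrrbb; options L={ -1 -1/2 -3/8 -47/128 -93/256 } R={ -23/64 -11/32 -5/16 -1/4 0 } = -185/512
step 11: add blue to get rbbrbrrrbbb; options L={ -1 -1/2 -3/8 -47/128 -93/256 -185/512 } R={ -23/64 -11/32 -5/16 -1/4 0 } = -369/1024
step 12: add blue to get rbbrbrrrbbbb; options L={ -1 -1/2 -3/8 -47/128 -93/256 -185/512 -369/1024 } R={ -23/64 -11/32 -5/16 -1/4 0 } = -737/2048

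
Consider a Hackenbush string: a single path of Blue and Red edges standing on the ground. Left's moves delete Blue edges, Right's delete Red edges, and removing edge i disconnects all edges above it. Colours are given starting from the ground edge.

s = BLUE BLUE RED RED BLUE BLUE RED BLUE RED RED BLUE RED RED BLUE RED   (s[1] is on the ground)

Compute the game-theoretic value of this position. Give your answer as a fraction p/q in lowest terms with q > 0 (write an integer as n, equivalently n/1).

Build val(s[:k]) for k = 1..15, string s = BLUE BLUE RED RED BLUE BLUE RED BLUE RED RED BLUE RED RED BLUE RED.
step 1: add BLUE to get B; options L={ 0 } R={ — } so 1
step 2: add BLUE to get BB; options L={ 0 1 } R={ — } so 2
step 3: add RED to get BBR; options L={ 0 1 } R={ 2 } so 3/2
step 4: add RED to get BBRR; options L={ 0 1 } R={ 3/2 2 } so 5/4
step 5: add BLUE to get BBRRB; options L={ 0 1 5/4 } R={ 3/2 2 } so 11/8
step 6: add BLUE to get BBRRBB; options L={ 0 1 5/4 11/8 } R={ 3/2 2 } so 23/16
step 7: add RED to get BBRRBBR; options L={ 0 1 5/4 11/8 } R={ 23/16 3/2 2 } so 45/32
step 8: add BLUE to get BBRRBBRB; options L={ 0 1 5/4 11/8 45/32 } R={ 23/16 3/2 2 } so 91/64
step 9: add RED to get BBRRBBRBR; options L={ 0 1 5/4 11/8 45/32 } R={ 91/64 23/16 3/2 2 } so 181/128
step 10: add RED to get BBRRBBRBRR; options L={ 0 1 5/4 11/8 45/32 } R={ 181/128 91/64 23/16 3/2 2 } so 361/256
step 11: add BLUE to get BBRRBBRBRRB; options L={ 0 1 5/4 11/8 45/32 361/256 } R={ 181/128 91/64 23/16 3/2 2 } so 723/512
step 12: add RED to get BBRRBBRBRRBR; options L={ 0 1 5/4 11/8 45/32 361/256 } R={ 723/512 181/128 91/64 23/16 3/2 2 } so 1445/1024
step 13: add RED to get BBRRBBRBRRBRR; options L={ 0 1 5/4 11/8 45/32 361/256 } R={ 1445/1024 723/512 181/128 91/64 23/16 3/2 2 } so 2889/2048
step 14: add BLUE to get BBRRBBRBRRBRRB; options L={ 0 1 5/4 11/8 45/32 361/256 2889/2048 } R={ 1445/1024 723/512 181/128 91/64 23/16 3/2 2 } so 5779/4096
step 15: add RED to get BBRRBBRBRRBRRBR; options L={ 0 1 5/4 11/8 45/32 361/256 2889/2048 } R={ 5779/4096 1445/1024 723/512 181/128 91/64 23/16 3/2 2 } so 11557/8192

11557/8192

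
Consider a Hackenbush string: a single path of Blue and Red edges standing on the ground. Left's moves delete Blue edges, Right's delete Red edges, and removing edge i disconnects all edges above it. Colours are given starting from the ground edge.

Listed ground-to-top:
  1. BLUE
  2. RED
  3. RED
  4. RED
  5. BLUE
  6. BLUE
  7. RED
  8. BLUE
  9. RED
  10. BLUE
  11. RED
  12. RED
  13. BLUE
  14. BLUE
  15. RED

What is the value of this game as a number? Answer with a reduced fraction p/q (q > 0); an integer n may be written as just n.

Build v(s[:k]) for k = 1..15, string s = BLUE RED RED RED BLUE BLUE RED BLUE RED BLUE RED RED BLUE BLUE RED.
step 1: add BLUE to get B; options L={ 0 } R={ ∅ } → 1
step 2: add RED to get BR; options L={ 0 } R={ 1 } → 1/2
step 3: add RED to get BRR; options L={ 0 } R={ 1/2 1 } → 1/4
step 4: add RED to get BRRR; options L={ 0 } R={ 1/4 1/2 1 } → 1/8
step 5: add BLUE to get BRRRB; options L={ 0 1/8 } R={ 1/4 1/2 1 } → 3/16
step 6: add BLUE to get BRRRBB; options L={ 0 1/8 3/16 } R={ 1/4 1/2 1 } → 7/32
step 7: add RED to get BRRRBBR; options L={ 0 1/8 3/16 } R={ 7/32 1/4 1/2 1 } → 13/64
step 8: add BLUE to get BRRRBBRB; options L={ 0 1/8 3/16 13/64 } R={ 7/32 1/4 1/2 1 } → 27/128
step 9: add RED to get BRRRBBRBR; options L={ 0 1/8 3/16 13/64 } R={ 27/128 7/32 1/4 1/2 1 } → 53/256
step 10: add BLUE to get BRRRBBRBRB; options L={ 0 1/8 3/16 13/64 53/256 } R={ 27/128 7/32 1/4 1/2 1 } → 107/512
step 11: add RED to get BRRRBBRBRBR; options L={ 0 1/8 3/16 13/64 53/256 } R={ 107/512 27/128 7/32 1/4 1/2 1 } → 213/1024
step 12: add RED to get BRRRBBRBRBRR; options L={ 0 1/8 3/16 13/64 53/256 } R={ 213/1024 107/512 27/128 7/32 1/4 1/2 1 } → 425/2048
step 13: add BLUE to get BRRRBBRBRBRRB; options L={ 0 1/8 3/16 13/64 53/256 425/2048 } R={ 213/1024 107/512 27/128 7/32 1/4 1/2 1 } → 851/4096
step 14: add BLUE to get BRRRBBRBRBRRBB; options L={ 0 1/8 3/16 13/64 53/256 425/2048 851/4096 } R={ 213/1024 107/512 27/128 7/32 1/4 1/2 1 } → 1703/8192
step 15: add RED to get BRRRBBRBRBRRBBR; options L={ 0 1/8 3/16 13/64 53/256 425/2048 851/4096 } R={ 1703/8192 213/1024 107/512 27/128 7/32 1/4 1/2 1 } → 3405/16384

3405/16384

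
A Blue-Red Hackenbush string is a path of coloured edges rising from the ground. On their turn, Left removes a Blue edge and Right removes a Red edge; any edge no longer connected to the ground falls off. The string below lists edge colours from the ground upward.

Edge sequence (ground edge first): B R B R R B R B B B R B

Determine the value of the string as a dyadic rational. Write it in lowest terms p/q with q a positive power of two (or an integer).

1211/2048

Build v(s[:k]) for k = 1..12, string s = B R B R R B R B B B R B.
B: Left { 0 }, Right { · } = simplest 1
BR: Left { 0 }, Right { 1 } = simplest 1/2
BRB: Left { 0 1/2 }, Right { 1 } = simplest 3/4
BRBR: Left { 0 1/2 }, Right { 3/4 1 } = simplest 5/8
BRBRR: Left { 0 1/2 }, Right { 5/8 3/4 1 } = simplest 9/16
BRBRRB: Left { 0 1/2 9/16 }, Right { 5/8 3/4 1 } = simplest 19/32
BRBRRBR: Left { 0 1/2 9/16 }, Right { 19/32 5/8 3/4 1 } = simplest 37/64
BRBRRBRB: Left { 0 1/2 9/16 37/64 }, Right { 19/32 5/8 3/4 1 } = simplest 75/128
BRBRRBRBB: Left { 0 1/2 9/16 37/64 75/128 }, Right { 19/32 5/8 3/4 1 } = simplest 151/256
BRBRRBRBBB: Left { 0 1/2 9/16 37/64 75/128 151/256 }, Right { 19/32 5/8 3/4 1 } = simplest 303/512
BRBRRBRBBBR: Left { 0 1/2 9/16 37/64 75/128 151/256 }, Right { 303/512 19/32 5/8 3/4 1 } = simplest 605/1024
BRBRRBRBBBRB: Left { 0 1/2 9/16 37/64 75/128 151/256 605/1024 }, Right { 303/512 19/32 5/8 3/4 1 } = simplest 1211/2048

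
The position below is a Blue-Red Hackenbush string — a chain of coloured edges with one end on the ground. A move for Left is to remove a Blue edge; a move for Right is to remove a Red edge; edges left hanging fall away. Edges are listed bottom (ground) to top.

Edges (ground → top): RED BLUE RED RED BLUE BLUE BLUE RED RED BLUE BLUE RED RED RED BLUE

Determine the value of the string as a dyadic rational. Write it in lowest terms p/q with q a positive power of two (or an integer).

step 1: add RED to get R; options L={  } R={ 0 } => -1
step 2: add BLUE to get RB; options L={ -1 } R={ 0 } => -1/2
step 3: add RED to get RBR; options L={ -1 } R={ -1/2, 0 } => -3/4
step 4: add RED to get RBRR; options L={ -1 } R={ -3/4, -1/2, 0 } => -7/8
step 5: add BLUE to get RBRRB; options L={ -1, -7/8 } R={ -3/4, -1/2, 0 } => -13/16
step 6: add BLUE to get RBRRBB; options L={ -1, -7/8, -13/16 } R={ -3/4, -1/2, 0 } => -25/32
step 7: add BLUE to get RBRRBBB; options L={ -1, -7/8, -13/16, -25/32 } R={ -3/4, -1/2, 0 } => -49/64
step 8: add RED to get RBRRBBBR; options L={ -1, -7/8, -13/16, -25/32 } R={ -49/64, -3/4, -1/2, 0 } => -99/128
step 9: add RED to get RBRRBBBRR; options L={ -1, -7/8, -13/16, -25/32 } R={ -99/128, -49/64, -3/4, -1/2, 0 } => -199/256
step 10: add BLUE to get RBRRBBBRRB; options L={ -1, -7/8, -13/16, -25/32, -199/256 } R={ -99/128, -49/64, -3/4, -1/2, 0 } => -397/512
step 11: add BLUE to get RBRRBBBRRBB; options L={ -1, -7/8, -13/16, -25/32, -199/256, -397/512 } R={ -99/128, -49/64, -3/4, -1/2, 0 } => -793/1024
step 12: add RED to get RBRRBBBRRBBR; options L={ -1, -7/8, -13/16, -25/32, -199/256, -397/512 } R={ -793/1024, -99/128, -49/64, -3/4, -1/2, 0 } => -1587/2048
step 13: add RED to get RBRRBBBRRBBRR; options L={ -1, -7/8, -13/16, -25/32, -199/256, -397/512 } R={ -1587/2048, -793/1024, -99/128, -49/64, -3/4, -1/2, 0 } => -3175/4096
step 14: add RED to get RBRRBBBRRBBRRR; options L={ -1, -7/8, -13/16, -25/32, -199/256, -397/512 } R={ -3175/4096, -1587/2048, -793/1024, -99/128, -49/64, -3/4, -1/2, 0 } => -6351/8192
step 15: add BLUE to get RBRRBBBRRBBRRRB; options L={ -1, -7/8, -13/16, -25/32, -199/256, -397/512, -6351/8192 } R={ -3175/4096, -1587/2048, -793/1024, -99/128, -49/64, -3/4, -1/2, 0 } => -12701/16384

-12701/16384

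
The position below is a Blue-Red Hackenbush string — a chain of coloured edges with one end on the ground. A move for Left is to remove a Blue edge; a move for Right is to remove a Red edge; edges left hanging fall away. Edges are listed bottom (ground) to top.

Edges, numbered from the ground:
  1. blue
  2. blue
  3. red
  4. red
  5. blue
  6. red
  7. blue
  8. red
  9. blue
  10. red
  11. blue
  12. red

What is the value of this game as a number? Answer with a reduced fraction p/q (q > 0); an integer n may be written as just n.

Recurse on prefixes of the 12-edge string blue blue red red blue red blue red blue red blue red:
step 1: add blue to get b; options L={ 0 } R={ — } => 1
step 2: add blue to get bb; options L={ 0; 1 } R={ — } => 2
step 3: add red to get bbr; options L={ 0; 1 } R={ 2 } => 3/2
step 4: add red to get bbrr; options L={ 0; 1 } R={ 3/2; 2 } => 5/4
step 5: add blue to get bbrrb; options L={ 0; 1; 5/4 } R={ 3/2; 2 } => 11/8
step 6: add red to get bbrrbr; options L={ 0; 1; 5/4 } R={ 11/8; 3/2; 2 } => 21/16
step 7: add blue to get bbrrbrb; options L={ 0; 1; 5/4; 21/16 } R={ 11/8; 3/2; 2 } => 43/32
step 8: add red to get bbrrbrbr; options L={ 0; 1; 5/4; 21/16 } R={ 43/32; 11/8; 3/2; 2 } => 85/64
step 9: add blue to get bbrrbrbrb; options L={ 0; 1; 5/4; 21/16; 85/64 } R={ 43/32; 11/8; 3/2; 2 } => 171/128
step 10: add red to get bbrrbrbrbr; options L={ 0; 1; 5/4; 21/16; 85/64 } R={ 171/128; 43/32; 11/8; 3/2; 2 } => 341/256
step 11: add blue to get bbrrbrbrbrb; options L={ 0; 1; 5/4; 21/16; 85/64; 341/256 } R={ 171/128; 43/32; 11/8; 3/2; 2 } => 683/512
step 12: add red to get bbrrbrbrbrbr; options L={ 0; 1; 5/4; 21/16; 85/64; 341/256 } R={ 683/512; 171/128; 43/32; 11/8; 3/2; 2 } => 1365/1024

1365/1024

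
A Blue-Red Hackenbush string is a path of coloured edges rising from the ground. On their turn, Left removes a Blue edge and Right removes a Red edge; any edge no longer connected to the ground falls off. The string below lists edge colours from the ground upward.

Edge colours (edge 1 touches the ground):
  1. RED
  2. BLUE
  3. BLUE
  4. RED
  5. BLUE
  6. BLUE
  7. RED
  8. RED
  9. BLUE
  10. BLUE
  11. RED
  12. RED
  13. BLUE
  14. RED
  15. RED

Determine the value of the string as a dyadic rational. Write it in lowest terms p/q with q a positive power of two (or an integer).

-4919/16384

R: Left { — }, Right { 0 } gives simplest -1
RB: Left { -1 }, Right { 0 } gives simplest -1/2
RBB: Left { -1; -1/2 }, Right { 0 } gives simplest -1/4
RBBR: Left { -1; -1/2 }, Right { -1/4; 0 } gives simplest -3/8
RBBRB: Left { -1; -1/2; -3/8 }, Right { -1/4; 0 } gives simplest -5/16
RBBRBB: Left { -1; -1/2; -3/8; -5/16 }, Right { -1/4; 0 } gives simplest -9/32
RBBRBBR: Left { -1; -1/2; -3/8; -5/16 }, Right { -9/32; -1/4; 0 } gives simplest -19/64
RBBRBBRR: Left { -1; -1/2; -3/8; -5/16 }, Right { -19/64; -9/32; -1/4; 0 } gives simplest -39/128
RBBRBBRRB: Left { -1; -1/2; -3/8; -5/16; -39/128 }, Right { -19/64; -9/32; -1/4; 0 } gives simplest -77/256
RBBRBBRRBB: Left { -1; -1/2; -3/8; -5/16; -39/128; -77/256 }, Right { -19/64; -9/32; -1/4; 0 } gives simplest -153/512
RBBRBBRRBBR: Left { -1; -1/2; -3/8; -5/16; -39/128; -77/256 }, Right { -153/512; -19/64; -9/32; -1/4; 0 } gives simplest -307/1024
RBBRBBRRBBRR: Left { -1; -1/2; -3/8; -5/16; -39/128; -77/256 }, Right { -307/1024; -153/512; -19/64; -9/32; -1/4; 0 } gives simplest -615/2048
RBBRBBRRBBRRB: Left { -1; -1/2; -3/8; -5/16; -39/128; -77/256; -615/2048 }, Right { -307/1024; -153/512; -19/64; -9/32; -1/4; 0 } gives simplest -1229/4096
RBBRBBRRBBRRBR: Left { -1; -1/2; -3/8; -5/16; -39/128; -77/256; -615/2048 }, Right { -1229/4096; -307/1024; -153/512; -19/64; -9/32; -1/4; 0 } gives simplest -2459/8192
RBBRBBRRBBRRBRR: Left { -1; -1/2; -3/8; -5/16; -39/128; -77/256; -615/2048 }, Right { -2459/8192; -1229/4096; -307/1024; -153/512; -19/64; -9/32; -1/4; 0 } gives simplest -4919/16384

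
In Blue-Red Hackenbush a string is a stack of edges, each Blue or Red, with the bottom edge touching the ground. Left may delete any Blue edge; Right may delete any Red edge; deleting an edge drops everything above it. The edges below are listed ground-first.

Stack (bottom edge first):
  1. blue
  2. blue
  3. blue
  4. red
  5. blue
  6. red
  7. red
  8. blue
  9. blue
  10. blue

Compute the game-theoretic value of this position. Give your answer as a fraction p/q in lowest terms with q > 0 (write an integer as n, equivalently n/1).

Build g(s[:k]) for k = 1..10, string s = blue blue blue red blue red red blue blue blue.
step 1: add blue to get b; options L={ 0 } R={ · } → 1
step 2: add blue to get bb; options L={ 0, 1 } R={ · } → 2
step 3: add blue to get bbb; options L={ 0, 1, 2 } R={ · } → 3
step 4: add red to get bbbr; options L={ 0, 1, 2 } R={ 3 } → 5/2
step 5: add blue to get bbbrb; options L={ 0, 1, 2, 5/2 } R={ 3 } → 11/4
step 6: add red to get bbbrbr; options L={ 0, 1, 2, 5/2 } R={ 11/4, 3 } → 21/8
step 7: add red to get bbbrbrr; options L={ 0, 1, 2, 5/2 } R={ 21/8, 11/4, 3 } → 41/16
step 8: add blue to get bbbrbrrb; options L={ 0, 1, 2, 5/2, 41/16 } R={ 21/8, 11/4, 3 } → 83/32
step 9: add blue to get bbbrbrrbb; options L={ 0, 1, 2, 5/2, 41/16, 83/32 } R={ 21/8, 11/4, 3 } → 167/64
step 10: add blue to get bbbrbrrbbb; options L={ 0, 1, 2, 5/2, 41/16, 83/32, 167/64 } R={ 21/8, 11/4, 3 } → 335/128

335/128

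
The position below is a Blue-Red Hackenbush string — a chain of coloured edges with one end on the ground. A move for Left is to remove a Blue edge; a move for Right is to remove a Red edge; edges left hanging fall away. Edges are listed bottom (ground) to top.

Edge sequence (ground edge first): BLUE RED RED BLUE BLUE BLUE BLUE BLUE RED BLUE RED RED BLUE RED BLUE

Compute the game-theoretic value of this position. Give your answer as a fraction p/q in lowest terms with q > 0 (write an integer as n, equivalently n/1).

Recurse on prefixes of the 15-edge string BLUE RED RED BLUE BLUE BLUE BLUE BLUE RED BLUE RED RED BLUE RED BLUE:
value_1 [B]  L=[0]  R=[∅]  so 1
value_2 [BR]  L=[0]  R=[1]  so 1/2
value_3 [BRR]  L=[0]  R=[1/2, 1]  so 1/4
value_4 [BRRB]  L=[0, 1/4]  R=[1/2, 1]  so 3/8
value_5 [BRRBB]  L=[0, 1/4, 3/8]  R=[1/2, 1]  so 7/16
value_6 [BRRBBB]  L=[0, 1/4, 3/8, 7/16]  R=[1/2, 1]  so 15/32
value_7 [BRRBBBB]  L=[0, 1/4, 3/8, 7/16, 15/32]  R=[1/2, 1]  so 31/64
value_8 [BRRBBBBB]  L=[0, 1/4, 3/8, 7/16, 15/32, 31/64]  R=[1/2, 1]  so 63/128
value_9 [BRRBBBBBR]  L=[0, 1/4, 3/8, 7/16, 15/32, 31/64]  R=[63/128, 1/2, 1]  so 125/256
value_10 [BRRBBBBBRB]  L=[0, 1/4, 3/8, 7/16, 15/32, 31/64, 125/256]  R=[63/128, 1/2, 1]  so 251/512
value_11 [BRRBBBBBRBR]  L=[0, 1/4, 3/8, 7/16, 15/32, 31/64, 125/256]  R=[251/512, 63/128, 1/2, 1]  so 501/1024
value_12 [BRRBBBBBRBRR]  L=[0, 1/4, 3/8, 7/16, 15/32, 31/64, 125/256]  R=[501/1024, 251/512, 63/128, 1/2, 1]  so 1001/2048
value_13 [BRRBBBBBRBRRB]  L=[0, 1/4, 3/8, 7/16, 15/32, 31/64, 125/256, 1001/2048]  R=[501/1024, 251/512, 63/128, 1/2, 1]  so 2003/4096
value_14 [BRRBBBBBRBRRBR]  L=[0, 1/4, 3/8, 7/16, 15/32, 31/64, 125/256, 1001/2048]  R=[2003/4096, 501/1024, 251/512, 63/128, 1/2, 1]  so 4005/8192
value_15 [BRRBBBBBRBRRBRB]  L=[0, 1/4, 3/8, 7/16, 15/32, 31/64, 125/256, 1001/2048, 4005/8192]  R=[2003/4096, 501/1024, 251/512, 63/128, 1/2, 1]  so 8011/16384

8011/16384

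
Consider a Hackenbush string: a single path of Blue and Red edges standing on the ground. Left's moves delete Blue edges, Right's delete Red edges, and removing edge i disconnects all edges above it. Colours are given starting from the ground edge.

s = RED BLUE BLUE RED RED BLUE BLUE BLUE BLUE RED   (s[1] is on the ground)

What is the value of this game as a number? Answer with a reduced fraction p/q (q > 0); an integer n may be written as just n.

-195/512

v_1 [R]  L=[none]  R=[0]  = -1
v_2 [RB]  L=[-1]  R=[0]  = -1/2
v_3 [RBB]  L=[-1,-1/2]  R=[0]  = -1/4
v_4 [RBBR]  L=[-1,-1/2]  R=[-1/4,0]  = -3/8
v_5 [RBBRR]  L=[-1,-1/2]  R=[-3/8,-1/4,0]  = -7/16
v_6 [RBBRRB]  L=[-1,-1/2,-7/16]  R=[-3/8,-1/4,0]  = -13/32
v_7 [RBBRRBB]  L=[-1,-1/2,-7/16,-13/32]  R=[-3/8,-1/4,0]  = -25/64
v_8 [RBBRRBBB]  L=[-1,-1/2,-7/16,-13/32,-25/64]  R=[-3/8,-1/4,0]  = -49/128
v_9 [RBBRRBBBB]  L=[-1,-1/2,-7/16,-13/32,-25/64,-49/128]  R=[-3/8,-1/4,0]  = -97/256
v_10 [RBBRRBBBBR]  L=[-1,-1/2,-7/16,-13/32,-25/64,-49/128]  R=[-97/256,-3/8,-1/4,0]  = -195/512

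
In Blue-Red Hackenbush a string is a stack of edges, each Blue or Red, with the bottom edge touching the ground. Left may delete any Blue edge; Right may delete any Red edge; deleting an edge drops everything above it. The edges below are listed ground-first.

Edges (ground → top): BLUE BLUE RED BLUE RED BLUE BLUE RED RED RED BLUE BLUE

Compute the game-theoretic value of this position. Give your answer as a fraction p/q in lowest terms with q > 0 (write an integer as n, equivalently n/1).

val(B) = { 0 | (no moves) } = 1
val(BB) = { 0 1 | (no moves) } = 2
val(BBR) = { 0 1 | 2 } = 3/2
val(BBRB) = { 0 1 3/2 | 2 } = 7/4
val(BBRBR) = { 0 1 3/2 | 7/4 2 } = 13/8
val(BBRBRB) = { 0 1 3/2 13/8 | 7/4 2 } = 27/16
val(BBRBRBB) = { 0 1 3/2 13/8 27/16 | 7/4 2 } = 55/32
val(BBRBRBBR) = { 0 1 3/2 13/8 27/16 | 55/32 7/4 2 } = 109/64
val(BBRBRBBRR) = { 0 1 3/2 13/8 27/16 | 109/64 55/32 7/4 2 } = 217/128
val(BBRBRBBRRR) = { 0 1 3/2 13/8 27/16 | 217/128 109/64 55/32 7/4 2 } = 433/256
val(BBRBRBBRRRB) = { 0 1 3/2 13/8 27/16 433/256 | 217/128 109/64 55/32 7/4 2 } = 867/512
val(BBRBRBBRRRBB) = { 0 1 3/2 13/8 27/16 433/256 867/512 | 217/128 109/64 55/32 7/4 2 } = 1735/1024

1735/1024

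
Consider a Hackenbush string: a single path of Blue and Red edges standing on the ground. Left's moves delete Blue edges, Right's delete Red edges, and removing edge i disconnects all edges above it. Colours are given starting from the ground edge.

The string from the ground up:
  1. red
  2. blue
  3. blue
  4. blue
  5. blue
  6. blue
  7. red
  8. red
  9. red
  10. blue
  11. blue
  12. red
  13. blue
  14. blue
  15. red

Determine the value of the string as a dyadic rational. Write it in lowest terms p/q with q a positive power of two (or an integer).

Recurse on prefixes of the 15-edge string red blue blue blue blue blue red red red blue blue red blue blue red:
G(r) = { — | 0 } ⇒ -1
G(rb) = { -1 | 0 } ⇒ -1/2
G(rbb) = { -1, -1/2 | 0 } ⇒ -1/4
G(rbbb) = { -1, -1/2, -1/4 | 0 } ⇒ -1/8
G(rbbbb) = { -1, -1/2, -1/4, -1/8 | 0 } ⇒ -1/16
G(rbbbbb) = { -1, -1/2, -1/4, -1/8, -1/16 | 0 } ⇒ -1/32
G(rbbbbbr) = { -1, -1/2, -1/4, -1/8, -1/16 | -1/32, 0 } ⇒ -3/64
G(rbbbbbrr) = { -1, -1/2, -1/4, -1/8, -1/16 | -3/64, -1/32, 0 } ⇒ -7/128
G(rbbbbbrrr) = { -1, -1/2, -1/4, -1/8, -1/16 | -7/128, -3/64, -1/32, 0 } ⇒ -15/256
G(rbbbbbrrrb) = { -1, -1/2, -1/4, -1/8, -1/16, -15/256 | -7/128, -3/64, -1/32, 0 } ⇒ -29/512
G(rbbbbbrrrbb) = { -1, -1/2, -1/4, -1/8, -1/16, -15/256, -29/512 | -7/128, -3/64, -1/32, 0 } ⇒ -57/1024
G(rbbbbbrrrbbr) = { -1, -1/2, -1/4, -1/8, -1/16, -15/256, -29/512 | -57/1024, -7/128, -3/64, -1/32, 0 } ⇒ -115/2048
G(rbbbbbrrrbbrb) = { -1, -1/2, -1/4, -1/8, -1/16, -15/256, -29/512, -115/2048 | -57/1024, -7/128, -3/64, -1/32, 0 } ⇒ -229/4096
G(rbbbbbrrrbbrbb) = { -1, -1/2, -1/4, -1/8, -1/16, -15/256, -29/512, -115/2048, -229/4096 | -57/1024, -7/128, -3/64, -1/32, 0 } ⇒ -457/8192
G(rbbbbbrrrbbrbbr) = { -1, -1/2, -1/4, -1/8, -1/16, -15/256, -29/512, -115/2048, -229/4096 | -457/8192, -57/1024, -7/128, -3/64, -1/32, 0 } ⇒ -915/16384

-915/16384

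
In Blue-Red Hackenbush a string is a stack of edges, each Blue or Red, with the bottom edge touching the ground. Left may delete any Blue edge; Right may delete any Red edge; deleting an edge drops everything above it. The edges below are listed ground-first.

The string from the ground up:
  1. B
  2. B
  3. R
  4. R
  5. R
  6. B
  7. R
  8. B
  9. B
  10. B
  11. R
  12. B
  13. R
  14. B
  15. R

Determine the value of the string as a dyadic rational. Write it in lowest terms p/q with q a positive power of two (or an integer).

9685/8192

Recurse on prefixes of the 15-edge string B B R R R B R B B B R B R B R:
B: Left { 0 }, Right { none } ⇒ simplest 1
BB: Left { 0 1 }, Right { none } ⇒ simplest 2
BBR: Left { 0 1 }, Right { 2 } ⇒ simplest 3/2
BBRR: Left { 0 1 }, Right { 3/2 2 } ⇒ simplest 5/4
BBRRR: Left { 0 1 }, Right { 5/4 3/2 2 } ⇒ simplest 9/8
BBRRRB: Left { 0 1 9/8 }, Right { 5/4 3/2 2 } ⇒ simplest 19/16
BBRRRBR: Left { 0 1 9/8 }, Right { 19/16 5/4 3/2 2 } ⇒ simplest 37/32
BBRRRBRB: Left { 0 1 9/8 37/32 }, Right { 19/16 5/4 3/2 2 } ⇒ simplest 75/64
BBRRRBRBB: Left { 0 1 9/8 37/32 75/64 }, Right { 19/16 5/4 3/2 2 } ⇒ simplest 151/128
BBRRRBRBBB: Left { 0 1 9/8 37/32 75/64 151/128 }, Right { 19/16 5/4 3/2 2 } ⇒ simplest 303/256
BBRRRBRBBBR: Left { 0 1 9/8 37/32 75/64 151/128 }, Right { 303/256 19/16 5/4 3/2 2 } ⇒ simplest 605/512
BBRRRBRBBBRB: Left { 0 1 9/8 37/32 75/64 151/128 605/512 }, Right { 303/256 19/16 5/4 3/2 2 } ⇒ simplest 1211/1024
BBRRRBRBBBRBR: Left { 0 1 9/8 37/32 75/64 151/128 605/512 }, Right { 1211/1024 303/256 19/16 5/4 3/2 2 } ⇒ simplest 2421/2048
BBRRRBRBBBRBRB: Left { 0 1 9/8 37/32 75/64 151/128 605/512 2421/2048 }, Right { 1211/1024 303/256 19/16 5/4 3/2 2 } ⇒ simplest 4843/4096
BBRRRBRBBBRBRBR: Left { 0 1 9/8 37/32 75/64 151/128 605/512 2421/2048 }, Right { 4843/4096 1211/1024 303/256 19/16 5/4 3/2 2 } ⇒ simplest 9685/8192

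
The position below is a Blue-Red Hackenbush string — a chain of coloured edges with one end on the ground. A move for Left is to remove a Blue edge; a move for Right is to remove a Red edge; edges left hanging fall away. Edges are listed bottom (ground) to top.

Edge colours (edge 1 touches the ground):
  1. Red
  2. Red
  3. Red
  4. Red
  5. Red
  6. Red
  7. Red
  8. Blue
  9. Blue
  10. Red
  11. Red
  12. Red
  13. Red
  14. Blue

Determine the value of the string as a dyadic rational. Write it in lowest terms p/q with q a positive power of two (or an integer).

-829/128

1 of 14 · R · max L −∞ · min R 0 → -1
2 of 14 · RR · max L −∞ · min R -1 → -2
3 of 14 · RRR · max L −∞ · min R -2 → -3
4 of 14 · RRRR · max L −∞ · min R -3 → -4
5 of 14 · RRRRR · max L −∞ · min R -4 → -5
6 of 14 · RRRRRR · max L −∞ · min R -5 → -6
7 of 14 · RRRRRRR · max L −∞ · min R -6 → -7
8 of 14 · RRRRRRRB · max L -7 · min R -6 → -13/2
9 of 14 · RRRRRRRBB · max L -13/2 · min R -6 → -25/4
10 of 14 · RRRRRRRBBR · max L -13/2 · min R -25/4 → -51/8
11 of 14 · RRRRRRRBBRR · max L -13/2 · min R -51/8 → -103/16
12 of 14 · RRRRRRRBBRRR · max L -13/2 · min R -103/16 → -207/32
13 of 14 · RRRRRRRBBRRRR · max L -13/2 · min R -207/32 → -415/64
14 of 14 · RRRRRRRBBRRRRB · max L -415/64 · min R -207/32 → -829/128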